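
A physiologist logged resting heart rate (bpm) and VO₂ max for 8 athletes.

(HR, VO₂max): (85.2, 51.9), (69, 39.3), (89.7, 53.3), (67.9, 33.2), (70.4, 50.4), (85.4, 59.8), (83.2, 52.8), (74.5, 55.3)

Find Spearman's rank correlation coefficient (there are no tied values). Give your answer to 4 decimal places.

Rank HR: 6, 2, 8, 1, 3, 7, 5, 4
Rank VO₂max: 4, 2, 6, 1, 3, 8, 5, 7
d = rank(HR) − rank(VO₂max): 2, 0, 2, 0, 0, -1, 0, -3; Σd² = 18
ρ = 1 − 6Σd² / [n(n²−1)] = 1 − 6×18 / (8×63) = 1 − 108/504 ≈ 0.7857

0.7857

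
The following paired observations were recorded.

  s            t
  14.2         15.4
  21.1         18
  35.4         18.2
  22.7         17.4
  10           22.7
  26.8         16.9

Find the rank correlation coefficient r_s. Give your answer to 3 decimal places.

-0.086

Rank s: 2, 3, 6, 4, 1, 5
Rank t: 1, 4, 5, 3, 6, 2
d = rank(s) − rank(t): 1, -1, 1, 1, -5, 3; Σd² = 38
ρ = 1 − 6Σd² / [n(n²−1)] = 1 − 6×38 / (6×35) = 1 − 228/210 ≈ -0.086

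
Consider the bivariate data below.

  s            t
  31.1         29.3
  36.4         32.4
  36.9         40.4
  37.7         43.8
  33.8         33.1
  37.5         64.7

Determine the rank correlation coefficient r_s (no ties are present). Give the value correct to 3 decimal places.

0.886

Rank s: 1, 3, 4, 6, 2, 5
Rank t: 1, 2, 4, 5, 3, 6
d = rank(s) − rank(t): 0, 1, 0, 1, -1, -1; Σd² = 4
ρ = 1 − 6Σd² / [n(n²−1)] = 1 − 6×4 / (6×35) = 1 − 24/210 ≈ 0.886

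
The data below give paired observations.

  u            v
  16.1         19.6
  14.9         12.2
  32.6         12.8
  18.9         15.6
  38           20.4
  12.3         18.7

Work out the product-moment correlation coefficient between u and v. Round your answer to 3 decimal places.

n = 6, Σu = 132.8, Σv = 99.3, Σu² = 3496.48, Σv² = 1706.05, Σuv = 2214.67
nΣuv − ΣuΣv = 13288.02 − 13187.04 = 100.98
nΣu² − (Σu)² = 20978.88 − 17635.84 = 3343.04; nΣv² − (Σv)² = 10236.3 − 9860.49 = 375.81
r = 100.98 / √(3343.04 × 375.81) = 100.98 / 1120.8692 ≈ 0.090

0.090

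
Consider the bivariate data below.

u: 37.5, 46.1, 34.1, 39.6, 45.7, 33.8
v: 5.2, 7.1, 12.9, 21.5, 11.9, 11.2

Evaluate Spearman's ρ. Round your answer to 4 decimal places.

-0.0857

Rank u: 3, 6, 2, 4, 5, 1
Rank v: 1, 2, 5, 6, 4, 3
d = rank(u) − rank(v): 2, 4, -3, -2, 1, -2; Σd² = 38
ρ = 1 − 6Σd² / [n(n²−1)] = 1 − 6×38 / (6×35) = 1 − 228/210 ≈ -0.0857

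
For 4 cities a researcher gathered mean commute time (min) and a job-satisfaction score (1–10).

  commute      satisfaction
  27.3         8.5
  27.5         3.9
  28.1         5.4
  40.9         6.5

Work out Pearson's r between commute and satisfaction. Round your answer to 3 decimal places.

n = 4, Σx = 123.8, Σy = 24.3, Σx² = 3963.96, Σy² = 158.87, Σxy = 756.89
nΣxy − ΣxΣy = 3027.56 − 3008.34 = 19.22
nΣx² − (Σx)² = 15855.84 − 15326.44 = 529.4; nΣy² − (Σy)² = 635.48 − 590.49 = 44.99
r = 19.22 / √(529.4 × 44.99) = 19.22 / 154.3299 ≈ 0.125

0.125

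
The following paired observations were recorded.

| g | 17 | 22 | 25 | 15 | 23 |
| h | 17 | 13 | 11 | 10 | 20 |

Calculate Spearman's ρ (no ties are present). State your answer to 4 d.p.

0.3000

Rank g: 2, 3, 5, 1, 4
Rank h: 4, 3, 2, 1, 5
d = rank(g) − rank(h): -2, 0, 3, 0, -1; Σd² = 14
ρ = 1 − 6Σd² / [n(n²−1)] = 1 − 6×14 / (5×24) = 1 − 84/120 ≈ 0.3000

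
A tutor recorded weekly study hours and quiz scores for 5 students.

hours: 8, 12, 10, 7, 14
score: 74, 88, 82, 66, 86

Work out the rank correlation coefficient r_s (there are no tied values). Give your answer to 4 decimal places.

0.9000

Rank hours: 2, 4, 3, 1, 5
Rank score: 2, 5, 3, 1, 4
d = rank(hours) − rank(score): 0, -1, 0, 0, 1; Σd² = 2
ρ = 1 − 6Σd² / [n(n²−1)] = 1 − 6×2 / (5×24) = 1 − 12/120 ≈ 0.9000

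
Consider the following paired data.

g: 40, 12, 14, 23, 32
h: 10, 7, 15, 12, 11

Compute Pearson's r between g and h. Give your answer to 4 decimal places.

n = 5, Σg = 121, Σh = 55, Σg² = 3493, Σh² = 639, Σgh = 1322
nΣgh − ΣgΣh = 6610 − 6655 = -45
nΣg² − (Σg)² = 17465 − 14641 = 2824; nΣh² − (Σh)² = 3195 − 3025 = 170
r = -45 / √(2824 × 170) = -45 / 692.8781 ≈ -0.0649

-0.0649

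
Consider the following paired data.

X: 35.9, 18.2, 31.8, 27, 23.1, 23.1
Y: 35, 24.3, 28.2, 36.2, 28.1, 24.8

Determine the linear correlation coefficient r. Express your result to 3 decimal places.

n = 6, ΣX = 159.1, ΣY = 176.6, ΣX² = 4427.51, ΣY² = 5325.82, ΣXY = 4794.91
nΣXY − ΣXΣY = 28769.46 − 28097.06 = 672.4
nΣX² − (ΣX)² = 26565.06 − 25312.81 = 1252.25; nΣY² − (ΣY)² = 31954.92 − 31187.56 = 767.36
r = 672.4 / √(1252.25 × 767.36) = 672.4 / 980.2686 ≈ 0.686

0.686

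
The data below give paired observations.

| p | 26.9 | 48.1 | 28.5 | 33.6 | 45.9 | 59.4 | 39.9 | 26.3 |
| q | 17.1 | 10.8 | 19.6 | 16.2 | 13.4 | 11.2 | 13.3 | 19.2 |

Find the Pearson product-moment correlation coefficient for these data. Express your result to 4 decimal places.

-0.9158

n = 8, Σp = 308.6, Σq = 120.8, Σp² = 12897.3, Σq² = 1906.18, Σpq = 4398.36
nΣpq − ΣpΣq = 35186.88 − 37278.88 = -2092
nΣp² − (Σp)² = 103178.4 − 95233.96 = 7944.44; nΣq² − (Σq)² = 15249.44 − 14592.64 = 656.8
r = -2092 / √(7944.44 × 656.8) = -2092 / 2284.2741 ≈ -0.9158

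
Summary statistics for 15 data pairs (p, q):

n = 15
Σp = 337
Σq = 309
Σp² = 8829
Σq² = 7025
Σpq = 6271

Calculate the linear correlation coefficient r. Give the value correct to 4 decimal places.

-0.7369

r = (nΣpq − ΣpΣq) / √[(nΣp² − (Σp)²)(nΣq² − (Σq)²)]
Numerator: 15×6271 − 337×309 = -10068
Denominator: √[(132435 − 113569)(105375 − 95481)] = √[18866 × 9894] = 13662.3645
r = -10068 / 13662.3645 ≈ -0.7369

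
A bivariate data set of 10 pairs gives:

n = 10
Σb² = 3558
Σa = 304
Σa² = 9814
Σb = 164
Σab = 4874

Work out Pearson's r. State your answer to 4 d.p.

r = (nΣab − ΣaΣb) / √[(nΣa² − (Σa)²)(nΣb² − (Σb)²)]
Numerator: 10×4874 − 304×164 = -1116
Denominator: √[(98140 − 92416)(35580 − 26896)] = √[5724 × 8684] = 7050.3345
r = -1116 / 7050.3345 ≈ -0.1583

-0.1583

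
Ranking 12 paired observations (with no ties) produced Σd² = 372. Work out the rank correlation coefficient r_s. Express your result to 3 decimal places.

-0.301

ρ = 1 − 6Σd² / [n(n²−1)] = 1 − 6×372 / (12×143)
  = 1 − 2232/1716 = 1 − 1.3007 ≈ -0.301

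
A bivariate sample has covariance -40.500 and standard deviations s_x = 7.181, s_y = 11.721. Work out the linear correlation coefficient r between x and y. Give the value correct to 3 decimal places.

-0.481

r = Cov(x,y) / (s_x · s_y) = -40.500 / (7.181 × 11.721)
  = -40.500 / 84.1685 ≈ -0.481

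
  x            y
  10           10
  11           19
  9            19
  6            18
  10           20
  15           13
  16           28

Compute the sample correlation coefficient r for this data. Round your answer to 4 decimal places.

n = 7, Σx = 77, Σy = 127, Σx² = 919, Σy² = 2499, Σxy = 1431
nΣxy − ΣxΣy = 10017 − 9779 = 238
nΣx² − (Σx)² = 6433 − 5929 = 504; nΣy² − (Σy)² = 17493 − 16129 = 1364
r = 238 / √(504 × 1364) = 238 / 829.1297 ≈ 0.2870

0.2870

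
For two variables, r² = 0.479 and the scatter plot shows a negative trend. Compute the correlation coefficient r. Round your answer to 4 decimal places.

|r| = √0.479 = 0.6921
The association is negative, so r = −0.6921.

-0.6921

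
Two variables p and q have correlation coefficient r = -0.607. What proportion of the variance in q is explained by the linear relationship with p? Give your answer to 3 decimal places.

0.368

r² = (-0.607)² = 0.368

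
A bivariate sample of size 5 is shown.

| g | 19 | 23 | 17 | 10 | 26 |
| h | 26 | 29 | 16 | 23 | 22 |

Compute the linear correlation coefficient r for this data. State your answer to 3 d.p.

n = 5, Σg = 95, Σh = 116, Σg² = 1955, Σh² = 2786, Σgh = 2235
nΣgh − ΣgΣh = 11175 − 11020 = 155
nΣg² − (Σg)² = 9775 − 9025 = 750; nΣh² − (Σh)² = 13930 − 13456 = 474
r = 155 / √(750 × 474) = 155 / 596.2382 ≈ 0.260

0.260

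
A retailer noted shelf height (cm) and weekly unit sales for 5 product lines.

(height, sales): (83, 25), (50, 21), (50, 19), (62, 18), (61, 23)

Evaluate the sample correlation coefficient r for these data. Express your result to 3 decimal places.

n = 5, Σx = 306, Σy = 106, Σx² = 19454, Σy² = 2280, Σxy = 6594
nΣxy − ΣxΣy = 32970 − 32436 = 534
nΣx² − (Σx)² = 97270 − 93636 = 3634; nΣy² − (Σy)² = 11400 − 11236 = 164
r = 534 / √(3634 × 164) = 534 / 771.9948 ≈ 0.692

0.692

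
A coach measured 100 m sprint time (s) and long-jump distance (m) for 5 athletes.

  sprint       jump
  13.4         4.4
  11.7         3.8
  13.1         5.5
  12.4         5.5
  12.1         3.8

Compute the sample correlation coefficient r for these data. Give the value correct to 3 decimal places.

0.511

n = 5, Σx = 62.7, Σy = 23, Σx² = 788.23, Σy² = 108.74, Σxy = 289.65
nΣxy − ΣxΣy = 1448.25 − 1442.1 = 6.15
nΣx² − (Σx)² = 3941.15 − 3931.29 = 9.86; nΣy² − (Σy)² = 543.7 − 529 = 14.7
r = 6.15 / √(9.86 × 14.7) = 6.15 / 12.0392 ≈ 0.511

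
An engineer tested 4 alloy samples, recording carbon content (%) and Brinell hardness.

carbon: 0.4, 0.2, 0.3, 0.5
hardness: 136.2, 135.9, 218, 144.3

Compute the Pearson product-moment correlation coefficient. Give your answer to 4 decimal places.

n = 4, Σx = 1.4, Σy = 634.4, Σx² = 0.54, Σy² = 105365.74, Σxy = 219.21
nΣxy − ΣxΣy = 876.84 − 888.16 = -11.32
nΣx² − (Σx)² = 2.16 − 1.96 = 0.2; nΣy² − (Σy)² = 421462.96 − 402463.36 = 18999.6
r = -11.32 / √(0.2 × 18999.6) = -11.32 / 61.6435 ≈ -0.1836

-0.1836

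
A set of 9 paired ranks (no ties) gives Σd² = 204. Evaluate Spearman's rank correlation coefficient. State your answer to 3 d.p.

-0.700

ρ = 1 − 6Σd² / [n(n²−1)] = 1 − 6×204 / (9×80)
  = 1 − 1224/720 = 1 − 1.7000 ≈ -0.700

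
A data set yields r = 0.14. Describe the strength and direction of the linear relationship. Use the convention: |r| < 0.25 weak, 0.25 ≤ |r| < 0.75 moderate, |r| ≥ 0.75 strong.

r = 0.14 > 0 so the relationship is positive.
|r| = 0.14, which falls in the weak range.

weak positive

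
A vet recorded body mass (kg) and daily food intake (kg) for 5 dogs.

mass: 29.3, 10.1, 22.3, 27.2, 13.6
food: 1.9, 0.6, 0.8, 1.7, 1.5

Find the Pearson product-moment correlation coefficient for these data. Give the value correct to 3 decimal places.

n = 5, Σx = 102.5, Σy = 6.5, Σx² = 2382.59, Σy² = 9.75, Σxy = 146.21
nΣxy − ΣxΣy = 731.05 − 666.25 = 64.8
nΣx² − (Σx)² = 11912.95 − 10506.25 = 1406.7; nΣy² − (Σy)² = 48.75 − 42.25 = 6.5
r = 64.8 / √(1406.7 × 6.5) = 64.8 / 95.6219 ≈ 0.678

0.678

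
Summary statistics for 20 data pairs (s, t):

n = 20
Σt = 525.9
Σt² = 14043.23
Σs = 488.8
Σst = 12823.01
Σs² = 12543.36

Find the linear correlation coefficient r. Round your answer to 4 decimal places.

-0.0838

r = (nΣst − ΣsΣt) / √[(nΣs² − (Σs)²)(nΣt² − (Σt)²)]
Numerator: 20×12823.01 − 488.8×525.9 = -599.72
Denominator: √[(250867.2 − 238925.44)(280864.6 − 276570.81)] = √[11941.76 × 4293.79] = 7160.6850
r = -599.72 / 7160.6850 ≈ -0.0838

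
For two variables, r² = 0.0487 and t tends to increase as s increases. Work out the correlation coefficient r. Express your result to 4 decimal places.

|r| = √0.0487 = 0.2207
The association is positive, so r = 0.2207.

0.2207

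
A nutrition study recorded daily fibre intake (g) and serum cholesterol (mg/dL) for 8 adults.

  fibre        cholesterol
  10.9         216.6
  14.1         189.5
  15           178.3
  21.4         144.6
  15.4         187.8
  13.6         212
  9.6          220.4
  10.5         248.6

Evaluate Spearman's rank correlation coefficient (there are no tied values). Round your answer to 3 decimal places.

-0.952

Rank fibre: 3, 5, 6, 8, 7, 4, 1, 2
Rank cholesterol: 6, 4, 2, 1, 3, 5, 7, 8
d = rank(fibre) − rank(cholesterol): -3, 1, 4, 7, 4, -1, -6, -6; Σd² = 164
ρ = 1 − 6Σd² / [n(n²−1)] = 1 − 6×164 / (8×63) = 1 − 984/504 ≈ -0.952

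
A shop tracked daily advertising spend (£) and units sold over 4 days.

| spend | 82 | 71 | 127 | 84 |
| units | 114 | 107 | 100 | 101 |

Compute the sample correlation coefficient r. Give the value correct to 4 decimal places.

n = 4, Σx = 364, Σy = 422, Σx² = 34950, Σy² = 44646, Σxy = 38129
nΣxy − ΣxΣy = 152516 − 153608 = -1092
nΣx² − (Σx)² = 139800 − 132496 = 7304; nΣy² − (Σy)² = 178584 − 178084 = 500
r = -1092 / √(7304 × 500) = -1092 / 1911.0207 ≈ -0.5714

-0.5714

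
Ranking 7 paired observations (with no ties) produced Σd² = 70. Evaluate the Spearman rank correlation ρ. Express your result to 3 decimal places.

-0.250

ρ = 1 − 6Σd² / [n(n²−1)] = 1 − 6×70 / (7×48)
  = 1 − 420/336 = 1 − 1.2500 ≈ -0.250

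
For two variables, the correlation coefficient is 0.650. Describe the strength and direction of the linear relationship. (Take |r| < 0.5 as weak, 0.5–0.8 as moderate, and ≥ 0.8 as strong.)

moderate positive

r = 0.650 > 0 so the relationship is positive.
|r| = 0.650, which falls in the moderate range.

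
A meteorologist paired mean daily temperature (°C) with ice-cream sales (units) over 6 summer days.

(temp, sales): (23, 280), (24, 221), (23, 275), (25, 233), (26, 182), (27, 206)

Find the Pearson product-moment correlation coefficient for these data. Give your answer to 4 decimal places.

-0.8611

n = 6, Σx = 148, Σy = 1397, Σx² = 3664, Σy² = 332715, Σxy = 34188
nΣxy − ΣxΣy = 205128 − 206756 = -1628
nΣx² − (Σx)² = 21984 − 21904 = 80; nΣy² − (Σy)² = 1996290 − 1951609 = 44681
r = -1628 / √(80 × 44681) = -1628 / 1890.6295 ≈ -0.8611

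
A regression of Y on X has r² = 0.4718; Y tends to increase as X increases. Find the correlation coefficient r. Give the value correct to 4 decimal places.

0.6869

|r| = √0.4718 = 0.6869
The association is positive, so r = 0.6869.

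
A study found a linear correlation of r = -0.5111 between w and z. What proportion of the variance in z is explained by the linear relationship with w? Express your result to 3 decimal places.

r² = (-0.5111)² = 0.261

0.261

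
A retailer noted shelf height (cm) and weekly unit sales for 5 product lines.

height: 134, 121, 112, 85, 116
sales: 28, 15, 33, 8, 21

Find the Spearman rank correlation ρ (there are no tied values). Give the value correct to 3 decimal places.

0.300

Rank height: 5, 4, 2, 1, 3
Rank sales: 4, 2, 5, 1, 3
d = rank(height) − rank(sales): 1, 2, -3, 0, 0; Σd² = 14
ρ = 1 − 6Σd² / [n(n²−1)] = 1 − 6×14 / (5×24) = 1 − 84/120 ≈ 0.300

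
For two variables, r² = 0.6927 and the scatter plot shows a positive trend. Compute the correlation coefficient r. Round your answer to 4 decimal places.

|r| = √0.6927 = 0.8323
The association is positive, so r = 0.8323.

0.8323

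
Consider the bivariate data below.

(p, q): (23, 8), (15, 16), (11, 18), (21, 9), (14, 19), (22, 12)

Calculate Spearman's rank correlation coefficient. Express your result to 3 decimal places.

Rank p: 6, 3, 1, 4, 2, 5
Rank q: 1, 4, 5, 2, 6, 3
d = rank(p) − rank(q): 5, -1, -4, 2, -4, 2; Σd² = 66
ρ = 1 − 6Σd² / [n(n²−1)] = 1 − 6×66 / (6×35) = 1 − 396/210 ≈ -0.886

-0.886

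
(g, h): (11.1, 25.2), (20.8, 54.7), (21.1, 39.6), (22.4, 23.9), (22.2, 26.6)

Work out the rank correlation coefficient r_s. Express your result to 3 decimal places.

-0.400

Rank g: 1, 2, 3, 5, 4
Rank h: 2, 5, 4, 1, 3
d = rank(g) − rank(h): -1, -3, -1, 4, 1; Σd² = 28
ρ = 1 − 6Σd² / [n(n²−1)] = 1 − 6×28 / (5×24) = 1 − 168/120 ≈ -0.400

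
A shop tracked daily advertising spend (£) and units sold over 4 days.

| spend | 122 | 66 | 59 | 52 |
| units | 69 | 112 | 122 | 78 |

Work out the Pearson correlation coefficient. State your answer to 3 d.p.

n = 4, Σx = 299, Σy = 381, Σx² = 25425, Σy² = 38273, Σxy = 27064
nΣxy − ΣxΣy = 108256 − 113919 = -5663
nΣx² − (Σx)² = 101700 − 89401 = 12299; nΣy² − (Σy)² = 153092 − 145161 = 7931
r = -5663 / √(12299 × 7931) = -5663 / 9876.4047 ≈ -0.573

-0.573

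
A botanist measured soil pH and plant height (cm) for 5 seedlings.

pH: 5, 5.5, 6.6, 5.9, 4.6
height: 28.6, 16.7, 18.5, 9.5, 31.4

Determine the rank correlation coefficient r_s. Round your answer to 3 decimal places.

Rank pH: 2, 3, 5, 4, 1
Rank height: 4, 2, 3, 1, 5
d = rank(pH) − rank(height): -2, 1, 2, 3, -4; Σd² = 34
ρ = 1 − 6Σd² / [n(n²−1)] = 1 − 6×34 / (5×24) = 1 − 204/120 ≈ -0.700

-0.700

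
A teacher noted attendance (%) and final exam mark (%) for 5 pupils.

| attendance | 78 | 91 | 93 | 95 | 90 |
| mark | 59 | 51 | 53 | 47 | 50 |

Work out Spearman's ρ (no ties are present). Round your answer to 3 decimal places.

-0.600

Rank attendance: 1, 3, 4, 5, 2
Rank mark: 5, 3, 4, 1, 2
d = rank(attendance) − rank(mark): -4, 0, 0, 4, 0; Σd² = 32
ρ = 1 − 6Σd² / [n(n²−1)] = 1 − 6×32 / (5×24) = 1 − 192/120 ≈ -0.600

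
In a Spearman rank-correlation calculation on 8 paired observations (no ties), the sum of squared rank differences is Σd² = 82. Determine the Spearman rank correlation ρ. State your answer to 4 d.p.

0.0238

ρ = 1 − 6Σd² / [n(n²−1)] = 1 − 6×82 / (8×63)
  = 1 − 492/504 = 1 − 0.97619 ≈ 0.0238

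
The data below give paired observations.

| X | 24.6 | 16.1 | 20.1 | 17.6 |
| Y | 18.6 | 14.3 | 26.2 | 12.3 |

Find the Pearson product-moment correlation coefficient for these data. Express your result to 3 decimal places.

n = 4, ΣX = 78.4, ΣY = 71.4, ΣX² = 1578.14, ΣY² = 1388.18, ΣXY = 1430.89
nΣXY − ΣXΣY = 5723.56 − 5597.76 = 125.8
nΣX² − (ΣX)² = 6312.56 − 6146.56 = 166; nΣY² − (ΣY)² = 5552.72 − 5097.96 = 454.76
r = 125.8 / √(166 × 454.76) = 125.8 / 274.7547 ≈ 0.458

0.458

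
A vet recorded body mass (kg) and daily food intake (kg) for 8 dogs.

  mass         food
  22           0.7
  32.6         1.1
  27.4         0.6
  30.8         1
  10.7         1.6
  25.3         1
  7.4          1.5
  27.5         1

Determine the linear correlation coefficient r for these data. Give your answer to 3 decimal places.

n = 8, Σx = 183.7, Σy = 8.5, Σx² = 4811.75, Σy² = 9.87, Σxy = 179.52
nΣxy − ΣxΣy = 1436.16 − 1561.45 = -125.29
nΣx² − (Σx)² = 38494 − 33745.69 = 4748.31; nΣy² − (Σy)² = 78.96 − 72.25 = 6.71
r = -125.29 / √(4748.31 × 6.71) = -125.29 / 178.4969 ≈ -0.702

-0.702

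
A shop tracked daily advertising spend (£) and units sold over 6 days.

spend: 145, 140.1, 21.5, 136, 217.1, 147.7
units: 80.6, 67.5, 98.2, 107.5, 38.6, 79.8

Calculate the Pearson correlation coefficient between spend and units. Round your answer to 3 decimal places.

n = 6, Σx = 807.4, Σy = 472.2, Σx² = 128558.96, Σy² = 40110.1, Σxy = 58041.57
nΣxy − ΣxΣy = 348249.42 − 381254.28 = -33004.86
nΣx² − (Σx)² = 771353.76 − 651894.76 = 119459; nΣy² − (Σy)² = 240660.6 − 222972.84 = 17687.76
r = -33004.86 / √(119459 × 17687.76) = -33004.86 / 45966.9677 ≈ -0.718

-0.718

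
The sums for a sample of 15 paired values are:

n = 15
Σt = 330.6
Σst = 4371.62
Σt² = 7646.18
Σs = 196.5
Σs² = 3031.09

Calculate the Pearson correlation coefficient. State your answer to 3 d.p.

0.101

r = (nΣst − ΣsΣt) / √[(nΣs² − (Σs)²)(nΣt² − (Σt)²)]
Numerator: 15×4371.62 − 196.5×330.6 = 611.4
Denominator: √[(45466.35 − 38612.25)(114692.7 − 109296.36)] = √[6854.1 × 5396.34] = 6081.6983
r = 611.4 / 6081.6983 ≈ 0.101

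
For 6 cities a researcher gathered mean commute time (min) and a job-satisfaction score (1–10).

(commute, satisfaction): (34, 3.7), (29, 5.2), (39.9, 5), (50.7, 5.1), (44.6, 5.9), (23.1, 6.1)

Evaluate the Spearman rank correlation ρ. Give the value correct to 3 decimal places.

-0.314

Rank commute: 3, 2, 4, 6, 5, 1
Rank satisfaction: 1, 4, 2, 3, 5, 6
d = rank(commute) − rank(satisfaction): 2, -2, 2, 3, 0, -5; Σd² = 46
ρ = 1 − 6Σd² / [n(n²−1)] = 1 − 6×46 / (6×35) = 1 − 276/210 ≈ -0.314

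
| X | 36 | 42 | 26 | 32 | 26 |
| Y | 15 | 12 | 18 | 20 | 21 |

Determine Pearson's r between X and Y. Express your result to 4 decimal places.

n = 5, ΣX = 162, ΣY = 86, ΣX² = 5436, ΣY² = 1534, ΣXY = 2698
nΣXY − ΣXΣY = 13490 − 13932 = -442
nΣX² − (ΣX)² = 27180 − 26244 = 936; nΣY² − (ΣY)² = 7670 − 7396 = 274
r = -442 / √(936 × 274) = -442 / 506.4227 ≈ -0.8728

-0.8728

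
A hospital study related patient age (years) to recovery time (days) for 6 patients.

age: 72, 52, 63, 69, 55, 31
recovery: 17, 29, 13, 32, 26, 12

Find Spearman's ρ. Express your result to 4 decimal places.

0.3143

Rank age: 6, 2, 4, 5, 3, 1
Rank recovery: 3, 5, 2, 6, 4, 1
d = rank(age) − rank(recovery): 3, -3, 2, -1, -1, 0; Σd² = 24
ρ = 1 − 6Σd² / [n(n²−1)] = 1 − 6×24 / (6×35) = 1 − 144/210 ≈ 0.3143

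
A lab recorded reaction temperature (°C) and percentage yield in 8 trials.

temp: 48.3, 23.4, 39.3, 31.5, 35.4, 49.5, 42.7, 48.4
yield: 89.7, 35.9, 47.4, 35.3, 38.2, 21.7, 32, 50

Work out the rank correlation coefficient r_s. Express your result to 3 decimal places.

Rank temp: 6, 1, 4, 2, 3, 8, 5, 7
Rank yield: 8, 4, 6, 3, 5, 1, 2, 7
d = rank(temp) − rank(yield): -2, -3, -2, -1, -2, 7, 3, 0; Σd² = 80
ρ = 1 − 6Σd² / [n(n²−1)] = 1 − 6×80 / (8×63) = 1 − 480/504 ≈ 0.048

0.048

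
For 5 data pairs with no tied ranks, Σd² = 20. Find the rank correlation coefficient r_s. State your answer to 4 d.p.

0.0000

ρ = 1 − 6Σd² / [n(n²−1)] = 1 − 6×20 / (5×24)
  = 1 − 120/120 = 1 − 1.00000 ≈ 0.0000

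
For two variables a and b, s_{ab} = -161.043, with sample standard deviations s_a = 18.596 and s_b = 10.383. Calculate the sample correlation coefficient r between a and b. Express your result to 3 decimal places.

r = Cov(a,b) / (s_a · s_b) = -161.043 / (18.596 × 10.383)
  = -161.043 / 193.0823 ≈ -0.834

-0.834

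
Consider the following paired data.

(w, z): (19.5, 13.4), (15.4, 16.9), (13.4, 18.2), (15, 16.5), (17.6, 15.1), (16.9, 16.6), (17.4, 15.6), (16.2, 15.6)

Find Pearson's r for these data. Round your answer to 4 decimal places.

n = 8, Σw = 131.4, Σz = 127.9, Σw² = 2182.54, Σz² = 2058.95, Σwz = 2083.4
nΣwz − ΣwΣz = 16667.2 − 16806.06 = -138.86
nΣw² − (Σw)² = 17460.32 − 17265.96 = 194.36; nΣz² − (Σz)² = 16471.6 − 16358.41 = 113.19
r = -138.86 / √(194.36 × 113.19) = -138.86 / 148.3226 ≈ -0.9362

-0.9362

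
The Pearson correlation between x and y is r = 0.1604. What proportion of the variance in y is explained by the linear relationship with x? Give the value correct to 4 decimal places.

0.0257

r² = (0.1604)² = 0.0257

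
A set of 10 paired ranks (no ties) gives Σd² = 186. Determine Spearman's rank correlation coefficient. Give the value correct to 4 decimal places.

-0.1273

ρ = 1 − 6Σd² / [n(n²−1)] = 1 − 6×186 / (10×99)
  = 1 − 1116/990 = 1 − 1.12727 ≈ -0.1273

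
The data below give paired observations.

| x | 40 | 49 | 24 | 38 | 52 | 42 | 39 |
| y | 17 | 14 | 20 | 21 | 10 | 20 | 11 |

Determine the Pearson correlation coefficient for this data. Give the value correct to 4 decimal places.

n = 7, Σx = 284, Σy = 113, Σx² = 12010, Σy² = 1947, Σxy = 4433
nΣxy − ΣxΣy = 31031 − 32092 = -1061
nΣx² − (Σx)² = 84070 − 80656 = 3414; nΣy² − (Σy)² = 13629 − 12769 = 860
r = -1061 / √(3414 × 860) = -1061 / 1713.4877 ≈ -0.6192

-0.6192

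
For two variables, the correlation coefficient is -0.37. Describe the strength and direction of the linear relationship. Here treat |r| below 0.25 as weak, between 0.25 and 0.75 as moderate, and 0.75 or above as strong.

moderate negative

r = -0.37 < 0 so the relationship is negative.
|r| = 0.37, which falls in the moderate range.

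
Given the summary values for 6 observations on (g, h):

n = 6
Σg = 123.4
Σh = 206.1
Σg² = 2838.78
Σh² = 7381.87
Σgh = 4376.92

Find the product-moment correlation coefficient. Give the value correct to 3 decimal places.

0.458

r = (nΣgh − ΣgΣh) / √[(nΣg² − (Σg)²)(nΣh² − (Σh)²)]
Numerator: 6×4376.92 − 123.4×206.1 = 828.78
Denominator: √[(17032.68 − 15227.56)(44291.22 − 42477.21)] = √[1805.12 × 1814.01] = 1809.5595
r = 828.78 / 1809.5595 ≈ 0.458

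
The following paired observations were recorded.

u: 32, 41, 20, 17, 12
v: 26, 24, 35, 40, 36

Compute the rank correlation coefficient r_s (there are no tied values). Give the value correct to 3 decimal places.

-0.900

Rank u: 4, 5, 3, 2, 1
Rank v: 2, 1, 3, 5, 4
d = rank(u) − rank(v): 2, 4, 0, -3, -3; Σd² = 38
ρ = 1 − 6Σd² / [n(n²−1)] = 1 − 6×38 / (5×24) = 1 − 228/120 ≈ -0.900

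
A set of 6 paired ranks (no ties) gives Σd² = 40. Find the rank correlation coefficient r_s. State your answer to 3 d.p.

ρ = 1 − 6Σd² / [n(n²−1)] = 1 − 6×40 / (6×35)
  = 1 − 240/210 = 1 − 1.1429 ≈ -0.143

-0.143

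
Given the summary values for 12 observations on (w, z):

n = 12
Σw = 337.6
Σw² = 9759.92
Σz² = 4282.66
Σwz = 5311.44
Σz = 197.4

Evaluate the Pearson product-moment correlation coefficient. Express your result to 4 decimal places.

-0.4647

r = (nΣwz − ΣwΣz) / √[(nΣw² − (Σw)²)(nΣz² − (Σz)²)]
Numerator: 12×5311.44 − 337.6×197.4 = -2904.96
Denominator: √[(117119.04 − 113973.76)(51391.92 − 38966.76)] = √[3145.28 × 12425.16] = 6251.4484
r = -2904.96 / 6251.4484 ≈ -0.4647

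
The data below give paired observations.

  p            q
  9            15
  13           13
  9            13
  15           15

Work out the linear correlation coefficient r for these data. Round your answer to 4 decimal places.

n = 4, Σp = 46, Σq = 56, Σp² = 556, Σq² = 788, Σpq = 646
nΣpq − ΣpΣq = 2584 − 2576 = 8
nΣp² − (Σp)² = 2224 − 2116 = 108; nΣq² − (Σq)² = 3152 − 3136 = 16
r = 8 / √(108 × 16) = 8 / 41.5692 ≈ 0.1925

0.1925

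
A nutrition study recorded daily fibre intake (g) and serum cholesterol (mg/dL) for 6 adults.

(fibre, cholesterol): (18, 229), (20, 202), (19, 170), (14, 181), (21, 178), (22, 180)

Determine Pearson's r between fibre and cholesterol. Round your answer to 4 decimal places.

-0.1164

n = 6, Σx = 114, Σy = 1140, Σx² = 2206, Σy² = 218990, Σxy = 21624
nΣxy − ΣxΣy = 129744 − 129960 = -216
nΣx² − (Σx)² = 13236 − 12996 = 240; nΣy² − (Σy)² = 1313940 − 1299600 = 14340
r = -216 / √(240 × 14340) = -216 / 1855.1550 ≈ -0.1164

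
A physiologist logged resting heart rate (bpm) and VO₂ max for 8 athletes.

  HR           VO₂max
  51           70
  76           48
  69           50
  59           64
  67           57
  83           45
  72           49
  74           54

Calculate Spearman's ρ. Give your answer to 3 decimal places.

-0.929

Rank HR: 1, 7, 4, 2, 3, 8, 5, 6
Rank VO₂max: 8, 2, 4, 7, 6, 1, 3, 5
d = rank(HR) − rank(VO₂max): -7, 5, 0, -5, -3, 7, 2, 1; Σd² = 162
ρ = 1 − 6Σd² / [n(n²−1)] = 1 − 6×162 / (8×63) = 1 − 972/504 ≈ -0.929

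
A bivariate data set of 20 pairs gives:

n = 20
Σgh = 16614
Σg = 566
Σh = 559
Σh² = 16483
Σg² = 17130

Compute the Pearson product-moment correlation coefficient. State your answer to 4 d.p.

0.8127

r = (nΣgh − ΣgΣh) / √[(nΣg² − (Σg)²)(nΣh² − (Σh)²)]
Numerator: 20×16614 − 566×559 = 15886
Denominator: √[(342600 − 320356)(329660 − 312481)] = √[22244 × 17179] = 19548.1374
r = 15886 / 19548.1374 ≈ 0.8127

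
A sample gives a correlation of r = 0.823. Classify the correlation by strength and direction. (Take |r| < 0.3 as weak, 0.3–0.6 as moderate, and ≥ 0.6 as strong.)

r = 0.823 > 0 so the relationship is positive.
|r| = 0.823, which falls in the strong range.

strong positive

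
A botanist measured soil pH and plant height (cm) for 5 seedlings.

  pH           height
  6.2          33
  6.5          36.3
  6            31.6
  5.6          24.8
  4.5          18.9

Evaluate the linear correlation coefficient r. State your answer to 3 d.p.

0.975

n = 5, Σx = 28.8, Σy = 144.6, Σx² = 168.3, Σy² = 4377.5, Σxy = 854.08
nΣxy − ΣxΣy = 4270.4 − 4164.48 = 105.92
nΣx² − (Σx)² = 841.5 − 829.44 = 12.06; nΣy² − (Σy)² = 21887.5 − 20909.16 = 978.34
r = 105.92 / √(12.06 × 978.34) = 105.92 / 108.6222 ≈ 0.975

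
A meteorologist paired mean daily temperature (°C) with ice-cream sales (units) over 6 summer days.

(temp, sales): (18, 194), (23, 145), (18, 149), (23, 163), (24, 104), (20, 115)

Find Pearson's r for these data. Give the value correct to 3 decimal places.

n = 6, Σx = 126, Σy = 870, Σx² = 2682, Σy² = 131472, Σxy = 18054
nΣxy − ΣxΣy = 108324 − 109620 = -1296
nΣx² − (Σx)² = 16092 − 15876 = 216; nΣy² − (Σy)² = 788832 − 756900 = 31932
r = -1296 / √(216 × 31932) = -1296 / 2626.2734 ≈ -0.493

-0.493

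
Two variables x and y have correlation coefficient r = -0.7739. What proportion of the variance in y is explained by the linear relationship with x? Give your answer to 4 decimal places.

0.5989

r² = (-0.7739)² = 0.5989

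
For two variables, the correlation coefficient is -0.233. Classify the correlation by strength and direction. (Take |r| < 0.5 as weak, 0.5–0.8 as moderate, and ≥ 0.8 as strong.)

weak negative

r = -0.233 < 0 so the relationship is negative.
|r| = 0.233, which falls in the weak range.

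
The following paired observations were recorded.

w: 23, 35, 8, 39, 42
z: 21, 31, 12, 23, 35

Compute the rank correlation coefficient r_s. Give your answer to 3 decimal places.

Rank w: 2, 3, 1, 4, 5
Rank z: 2, 4, 1, 3, 5
d = rank(w) − rank(z): 0, -1, 0, 1, 0; Σd² = 2
ρ = 1 − 6Σd² / [n(n²−1)] = 1 − 6×2 / (5×24) = 1 − 12/120 ≈ 0.900

0.900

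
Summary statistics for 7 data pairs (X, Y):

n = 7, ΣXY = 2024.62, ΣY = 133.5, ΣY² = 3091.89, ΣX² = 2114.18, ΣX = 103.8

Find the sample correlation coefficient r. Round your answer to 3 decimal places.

0.080

r = (nΣXY − ΣXΣY) / √[(nΣX² − (ΣX)²)(nΣY² − (ΣY)²)]
Numerator: 7×2024.62 − 103.8×133.5 = 315.04
Denominator: √[(14799.26 − 10774.44)(21643.23 − 17822.25)] = √[4024.82 × 3820.98] = 3921.5758
r = 315.04 / 3921.5758 ≈ 0.080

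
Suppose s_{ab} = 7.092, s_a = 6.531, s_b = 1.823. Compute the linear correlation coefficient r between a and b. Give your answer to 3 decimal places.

r = Cov(a,b) / (s_a · s_b) = 7.092 / (6.531 × 1.823)
  = 7.092 / 11.9060 ≈ 0.596

0.596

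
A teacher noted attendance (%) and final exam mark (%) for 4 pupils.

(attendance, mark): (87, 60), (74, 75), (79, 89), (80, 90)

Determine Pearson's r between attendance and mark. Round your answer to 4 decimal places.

n = 4, Σx = 320, Σy = 314, Σx² = 25686, Σy² = 25246, Σxy = 25001
nΣxy − ΣxΣy = 100004 − 100480 = -476
nΣx² − (Σx)² = 102744 − 102400 = 344; nΣy² − (Σy)² = 100984 − 98596 = 2388
r = -476 / √(344 × 2388) = -476 / 906.3509 ≈ -0.5252

-0.5252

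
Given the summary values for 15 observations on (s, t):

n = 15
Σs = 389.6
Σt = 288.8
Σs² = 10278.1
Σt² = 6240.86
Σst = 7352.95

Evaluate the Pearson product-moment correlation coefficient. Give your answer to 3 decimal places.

r = (nΣst − ΣsΣt) / √[(nΣs² − (Σs)²)(nΣt² − (Σt)²)]
Numerator: 15×7352.95 − 389.6×288.8 = -2222.23
Denominator: √[(154171.5 − 151788.16)(93612.9 − 83405.44)] = √[2383.34 × 10207.46] = 4932.3268
r = -2222.23 / 4932.3268 ≈ -0.451

-0.451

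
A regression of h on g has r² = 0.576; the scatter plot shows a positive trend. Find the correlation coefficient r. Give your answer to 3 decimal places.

|r| = √0.576 = 0.759
The association is positive, so r = 0.759.

0.759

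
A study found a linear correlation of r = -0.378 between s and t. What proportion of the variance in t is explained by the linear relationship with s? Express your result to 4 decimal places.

r² = (-0.378)² = 0.1429

0.1429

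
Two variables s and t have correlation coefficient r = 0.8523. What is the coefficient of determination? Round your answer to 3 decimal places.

0.726

r² = (0.8523)² = 0.726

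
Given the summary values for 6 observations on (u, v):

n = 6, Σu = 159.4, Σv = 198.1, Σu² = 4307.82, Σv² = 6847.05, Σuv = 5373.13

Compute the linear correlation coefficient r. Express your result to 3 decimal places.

r = (nΣuv − ΣuΣv) / √[(nΣu² − (Σu)²)(nΣv² − (Σv)²)]
Numerator: 6×5373.13 − 159.4×198.1 = 661.64
Denominator: √[(25846.92 − 25408.36)(41082.3 − 39243.61)] = √[438.56 × 1838.69] = 897.9843
r = 661.64 / 897.9843 ≈ 0.737

0.737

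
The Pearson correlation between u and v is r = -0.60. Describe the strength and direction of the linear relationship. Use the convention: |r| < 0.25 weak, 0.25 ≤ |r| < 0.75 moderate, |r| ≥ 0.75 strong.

moderate negative

r = -0.60 < 0 so the relationship is negative.
|r| = 0.60, which falls in the moderate range.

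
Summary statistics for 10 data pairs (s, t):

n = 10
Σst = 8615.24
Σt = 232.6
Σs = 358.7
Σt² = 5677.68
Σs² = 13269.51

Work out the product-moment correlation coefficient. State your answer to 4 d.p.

r = (nΣst − ΣsΣt) / √[(nΣs² − (Σs)²)(nΣt² − (Σt)²)]
Numerator: 10×8615.24 − 358.7×232.6 = 2718.78
Denominator: √[(132695.1 − 128665.69)(56776.8 − 54102.76)] = √[4029.41 × 2674.04] = 3282.4996
r = 2718.78 / 3282.4996 ≈ 0.8283

0.8283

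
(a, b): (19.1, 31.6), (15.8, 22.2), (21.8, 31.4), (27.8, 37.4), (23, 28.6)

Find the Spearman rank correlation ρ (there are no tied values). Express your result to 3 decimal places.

0.600

Rank a: 2, 1, 3, 5, 4
Rank b: 4, 1, 3, 5, 2
d = rank(a) − rank(b): -2, 0, 0, 0, 2; Σd² = 8
ρ = 1 − 6Σd² / [n(n²−1)] = 1 − 6×8 / (5×24) = 1 − 48/120 ≈ 0.600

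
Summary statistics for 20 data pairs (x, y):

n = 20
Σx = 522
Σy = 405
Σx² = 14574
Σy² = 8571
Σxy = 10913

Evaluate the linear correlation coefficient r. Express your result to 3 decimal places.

0.578

r = (nΣxy − ΣxΣy) / √[(nΣx² − (Σx)²)(nΣy² − (Σy)²)]
Numerator: 20×10913 − 522×405 = 6850
Denominator: √[(291480 − 272484)(171420 − 164025)] = √[18996 × 7395] = 11852.2327
r = 6850 / 11852.2327 ≈ 0.578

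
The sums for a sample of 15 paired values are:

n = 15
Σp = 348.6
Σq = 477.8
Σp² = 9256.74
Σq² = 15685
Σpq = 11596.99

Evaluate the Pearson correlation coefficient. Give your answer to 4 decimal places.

0.6722

r = (nΣpq − ΣpΣq) / √[(nΣp² − (Σp)²)(nΣq² − (Σq)²)]
Numerator: 15×11596.99 − 348.6×477.8 = 7393.77
Denominator: √[(138851.1 − 121521.96)(235275 − 228292.84)] = √[17329.14 × 6982.16] = 10999.7649
r = 7393.77 / 10999.7649 ≈ 0.6722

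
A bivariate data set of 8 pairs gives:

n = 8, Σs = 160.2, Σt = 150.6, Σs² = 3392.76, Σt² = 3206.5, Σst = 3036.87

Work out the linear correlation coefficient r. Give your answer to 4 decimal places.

0.0806

r = (nΣst − ΣsΣt) / √[(nΣs² − (Σs)²)(nΣt² − (Σt)²)]
Numerator: 8×3036.87 − 160.2×150.6 = 168.84
Denominator: √[(27142.08 − 25664.04)(25652 − 22680.36)] = √[1478.04 × 2971.64] = 2095.7583
r = 168.84 / 2095.7583 ≈ 0.0806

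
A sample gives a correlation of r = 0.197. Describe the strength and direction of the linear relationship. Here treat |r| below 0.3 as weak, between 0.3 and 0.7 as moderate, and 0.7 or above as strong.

weak positive

r = 0.197 > 0 so the relationship is positive.
|r| = 0.197, which falls in the weak range.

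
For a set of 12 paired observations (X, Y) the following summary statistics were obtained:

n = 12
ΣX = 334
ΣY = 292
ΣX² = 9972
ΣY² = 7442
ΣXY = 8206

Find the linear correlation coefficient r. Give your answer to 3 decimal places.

0.165

r = (nΣXY − ΣXΣY) / √[(nΣX² − (ΣX)²)(nΣY² − (ΣY)²)]
Numerator: 12×8206 − 334×292 = 944
Denominator: √[(119664 − 111556)(89304 − 85264)] = √[8108 × 4040] = 5723.3137
r = 944 / 5723.3137 ≈ 0.165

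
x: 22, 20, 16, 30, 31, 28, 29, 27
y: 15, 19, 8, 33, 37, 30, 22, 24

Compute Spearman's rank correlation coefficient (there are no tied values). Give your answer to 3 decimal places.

Rank x: 3, 2, 1, 7, 8, 5, 6, 4
Rank y: 2, 3, 1, 7, 8, 6, 4, 5
d = rank(x) − rank(y): 1, -1, 0, 0, 0, -1, 2, -1; Σd² = 8
ρ = 1 − 6Σd² / [n(n²−1)] = 1 − 6×8 / (8×63) = 1 − 48/504 ≈ 0.905

0.905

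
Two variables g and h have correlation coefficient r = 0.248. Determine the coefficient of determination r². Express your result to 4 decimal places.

0.0615

r² = (0.248)² = 0.0615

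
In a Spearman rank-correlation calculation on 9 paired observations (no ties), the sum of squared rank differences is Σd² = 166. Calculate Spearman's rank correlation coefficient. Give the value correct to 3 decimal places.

ρ = 1 − 6Σd² / [n(n²−1)] = 1 − 6×166 / (9×80)
  = 1 − 996/720 = 1 − 1.3833 ≈ -0.383

-0.383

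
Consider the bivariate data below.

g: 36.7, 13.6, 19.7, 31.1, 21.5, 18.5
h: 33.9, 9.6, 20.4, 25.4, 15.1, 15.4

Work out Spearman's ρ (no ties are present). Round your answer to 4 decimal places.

Rank g: 6, 1, 3, 5, 4, 2
Rank h: 6, 1, 4, 5, 2, 3
d = rank(g) − rank(h): 0, 0, -1, 0, 2, -1; Σd² = 6
ρ = 1 − 6Σd² / [n(n²−1)] = 1 − 6×6 / (6×35) = 1 − 36/210 ≈ 0.8286

0.8286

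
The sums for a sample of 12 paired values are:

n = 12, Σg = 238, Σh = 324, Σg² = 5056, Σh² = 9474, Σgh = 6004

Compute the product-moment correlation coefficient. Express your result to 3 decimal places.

-0.855

r = (nΣgh − ΣgΣh) / √[(nΣg² − (Σg)²)(nΣh² − (Σh)²)]
Numerator: 12×6004 − 238×324 = -5064
Denominator: √[(60672 − 56644)(113688 − 104976)] = √[4028 × 8712] = 5923.8447
r = -5064 / 5923.8447 ≈ -0.855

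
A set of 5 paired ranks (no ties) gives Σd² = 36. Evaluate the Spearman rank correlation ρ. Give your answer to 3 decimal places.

ρ = 1 − 6Σd² / [n(n²−1)] = 1 − 6×36 / (5×24)
  = 1 − 216/120 = 1 − 1.8000 ≈ -0.800

-0.800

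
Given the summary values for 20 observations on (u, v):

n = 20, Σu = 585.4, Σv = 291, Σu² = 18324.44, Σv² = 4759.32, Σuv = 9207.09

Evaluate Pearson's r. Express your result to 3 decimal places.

r = (nΣuv − ΣuΣv) / √[(nΣu² − (Σu)²)(nΣv² − (Σv)²)]
Numerator: 20×9207.09 − 585.4×291 = 13790.4
Denominator: √[(366488.8 − 342693.16)(95186.4 − 84681)] = √[23795.64 × 10505.4] = 15810.8417
r = 13790.4 / 15810.8417 ≈ 0.872

0.872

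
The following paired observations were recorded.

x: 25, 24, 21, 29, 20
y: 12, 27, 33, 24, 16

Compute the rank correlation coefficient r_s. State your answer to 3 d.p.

Rank x: 4, 3, 2, 5, 1
Rank y: 1, 4, 5, 3, 2
d = rank(x) − rank(y): 3, -1, -3, 2, -1; Σd² = 24
ρ = 1 − 6Σd² / [n(n²−1)] = 1 − 6×24 / (5×24) = 1 − 144/120 ≈ -0.200

-0.200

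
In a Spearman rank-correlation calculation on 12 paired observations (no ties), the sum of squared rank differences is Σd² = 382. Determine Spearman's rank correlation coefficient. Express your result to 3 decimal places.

-0.336

ρ = 1 − 6Σd² / [n(n²−1)] = 1 − 6×382 / (12×143)
  = 1 − 2292/1716 = 1 − 1.3357 ≈ -0.336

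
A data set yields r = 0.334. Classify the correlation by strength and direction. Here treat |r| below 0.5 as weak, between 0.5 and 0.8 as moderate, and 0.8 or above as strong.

r = 0.334 > 0 so the relationship is positive.
|r| = 0.334, which falls in the weak range.

weak positive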